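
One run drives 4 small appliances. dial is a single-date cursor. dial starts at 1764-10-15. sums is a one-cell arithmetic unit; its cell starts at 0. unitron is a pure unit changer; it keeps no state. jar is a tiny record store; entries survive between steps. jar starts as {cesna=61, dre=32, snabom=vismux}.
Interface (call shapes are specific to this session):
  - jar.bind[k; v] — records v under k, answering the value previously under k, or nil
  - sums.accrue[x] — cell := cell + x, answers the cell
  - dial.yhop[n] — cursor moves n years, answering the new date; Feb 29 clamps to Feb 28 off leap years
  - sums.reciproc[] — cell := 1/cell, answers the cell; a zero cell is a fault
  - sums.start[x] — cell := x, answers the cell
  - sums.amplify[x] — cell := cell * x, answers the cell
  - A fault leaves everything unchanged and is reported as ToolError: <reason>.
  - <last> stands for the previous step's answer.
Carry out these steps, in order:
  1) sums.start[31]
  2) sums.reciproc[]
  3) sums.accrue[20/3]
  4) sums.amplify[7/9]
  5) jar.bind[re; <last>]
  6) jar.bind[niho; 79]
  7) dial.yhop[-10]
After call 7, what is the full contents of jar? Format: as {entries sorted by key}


CALL start[x='31']
RET  31
CALL reciproc[]
RET  1/31
CALL accrue[x='20/3']
RET  623/93
CALL amplify[x='7/9']
RET  4361/837
CALL bind[k='re'; v='<last>']
RET  nil
CALL bind[k='niho'; v='79']
RET  nil
CALL yhop[n='-10']
RET  1754-10-15

Answer: {cesna=61, dre=32, niho=79, re=4361/837, snabom=vismux}


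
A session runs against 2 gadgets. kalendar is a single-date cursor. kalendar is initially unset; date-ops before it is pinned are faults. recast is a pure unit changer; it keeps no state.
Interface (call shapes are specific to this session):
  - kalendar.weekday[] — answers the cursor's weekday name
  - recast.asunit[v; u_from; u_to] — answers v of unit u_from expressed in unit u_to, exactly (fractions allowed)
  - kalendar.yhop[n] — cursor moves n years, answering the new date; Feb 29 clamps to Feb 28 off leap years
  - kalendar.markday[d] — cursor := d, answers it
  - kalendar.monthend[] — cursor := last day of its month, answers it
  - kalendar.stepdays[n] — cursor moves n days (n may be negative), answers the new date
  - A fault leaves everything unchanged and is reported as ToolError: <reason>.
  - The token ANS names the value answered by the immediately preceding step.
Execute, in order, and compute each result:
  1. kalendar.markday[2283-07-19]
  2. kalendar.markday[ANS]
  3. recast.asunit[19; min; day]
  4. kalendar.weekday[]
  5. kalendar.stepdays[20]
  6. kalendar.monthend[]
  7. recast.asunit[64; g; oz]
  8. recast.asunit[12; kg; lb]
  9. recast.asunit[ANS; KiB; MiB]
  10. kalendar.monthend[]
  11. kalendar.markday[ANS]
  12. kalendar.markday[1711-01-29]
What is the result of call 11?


Answer: 2283-08-31

Derivation:
·→ kalendar.markday(d→2283-07-19)
·← 2283-07-19
·→ kalendar.markday(d→ANS)
·← 2283-07-19
·→ recast.asunit(v→19, u_from→min, u_to→day)
·← 19/1440
·→ kalendar.weekday()
·← Thursday
·→ kalendar.stepdays(n→20)
·← 2283-08-08
·→ kalendar.monthend()
·← 2283-08-31
·→ recast.asunit(v→64, u_from→g, u_to→oz)
·← 102400000/45359237
·→ recast.asunit(v→12, u_from→kg, u_to→lb)
·← 1200000000/45359237
·→ recast.asunit(v→ANS, u_from→KiB, u_to→MiB)
·← 1171875/45359237
·→ kalendar.monthend()
·← 2283-08-31
·→ kalendar.markday(d→ANS)
·← 2283-08-31
·→ kalendar.markday(d→1711-01-29)
·← 1711-01-29


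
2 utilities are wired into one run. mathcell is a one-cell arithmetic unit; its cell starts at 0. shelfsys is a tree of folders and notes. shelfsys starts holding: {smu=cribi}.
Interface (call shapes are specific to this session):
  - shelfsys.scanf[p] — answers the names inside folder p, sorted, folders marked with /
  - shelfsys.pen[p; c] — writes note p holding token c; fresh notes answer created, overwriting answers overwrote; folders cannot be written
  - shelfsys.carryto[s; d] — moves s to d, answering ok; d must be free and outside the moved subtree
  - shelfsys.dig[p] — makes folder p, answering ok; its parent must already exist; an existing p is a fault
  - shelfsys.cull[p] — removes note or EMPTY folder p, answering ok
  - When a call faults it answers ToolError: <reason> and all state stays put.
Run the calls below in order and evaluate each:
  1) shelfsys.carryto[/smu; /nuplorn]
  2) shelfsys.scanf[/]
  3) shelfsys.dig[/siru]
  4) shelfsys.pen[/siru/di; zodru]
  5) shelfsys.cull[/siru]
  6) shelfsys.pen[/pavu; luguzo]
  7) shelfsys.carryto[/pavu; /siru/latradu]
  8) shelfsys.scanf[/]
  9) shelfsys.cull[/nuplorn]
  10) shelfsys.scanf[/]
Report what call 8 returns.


Answer: [nuplorn, siru/]

Derivation:
! 1. shelfsys.carryto(s: /smu, d: /nuplorn) == ok
! 2. shelfsys.scanf(p: /) == [nuplorn]
! 3. shelfsys.dig(p: /siru) == ok
! 4. shelfsys.pen(p: /siru/di, c: zodru) == created
! 5. shelfsys.cull(p: /siru) == ToolError: not empty
! 6. shelfsys.pen(p: /pavu, c: luguzo) == created
! 7. shelfsys.carryto(s: /pavu, d: /siru/latradu) == ok
! 8. shelfsys.scanf(p: /) == [nuplorn, siru/]
! 9. shelfsys.cull(p: /nuplorn) == ok
! 10. shelfsys.scanf(p: /) == [siru/]


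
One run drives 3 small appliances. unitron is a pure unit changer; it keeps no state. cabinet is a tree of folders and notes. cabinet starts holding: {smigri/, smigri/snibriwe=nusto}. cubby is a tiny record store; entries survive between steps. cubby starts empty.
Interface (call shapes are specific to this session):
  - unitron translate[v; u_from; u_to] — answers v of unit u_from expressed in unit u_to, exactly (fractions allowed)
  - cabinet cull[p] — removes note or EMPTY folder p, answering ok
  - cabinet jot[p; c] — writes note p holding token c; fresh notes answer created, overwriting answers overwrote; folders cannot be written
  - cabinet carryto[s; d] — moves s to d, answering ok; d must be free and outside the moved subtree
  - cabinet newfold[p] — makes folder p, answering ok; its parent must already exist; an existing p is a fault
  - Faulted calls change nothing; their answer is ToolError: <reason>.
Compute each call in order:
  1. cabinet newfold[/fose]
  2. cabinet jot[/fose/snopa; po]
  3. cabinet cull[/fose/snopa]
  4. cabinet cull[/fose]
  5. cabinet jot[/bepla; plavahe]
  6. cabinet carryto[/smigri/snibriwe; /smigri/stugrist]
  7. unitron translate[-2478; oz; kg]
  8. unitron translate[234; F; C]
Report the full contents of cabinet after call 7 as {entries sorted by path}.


Answer: {bepla=plavahe, smigri/, smigri/stugrist=nusto}

Derivation:
% cabinet newfold p='/fose'
= ok
% cabinet jot p='/fose/snopa' c='po'
= created
% cabinet cull p='/fose/snopa'
= ok
% cabinet cull p='/fose'
= ok
% cabinet jot p='/bepla' c='plavahe'
= created
% cabinet carryto s='/smigri/snibriwe' d='/smigri/stugrist'
= ok
% unitron translate v='-2478' u_from='oz' u_to='kg'
= -56200094643/800000000
% unitron translate v='234' u_from='F' u_to='C'
= 1010/9


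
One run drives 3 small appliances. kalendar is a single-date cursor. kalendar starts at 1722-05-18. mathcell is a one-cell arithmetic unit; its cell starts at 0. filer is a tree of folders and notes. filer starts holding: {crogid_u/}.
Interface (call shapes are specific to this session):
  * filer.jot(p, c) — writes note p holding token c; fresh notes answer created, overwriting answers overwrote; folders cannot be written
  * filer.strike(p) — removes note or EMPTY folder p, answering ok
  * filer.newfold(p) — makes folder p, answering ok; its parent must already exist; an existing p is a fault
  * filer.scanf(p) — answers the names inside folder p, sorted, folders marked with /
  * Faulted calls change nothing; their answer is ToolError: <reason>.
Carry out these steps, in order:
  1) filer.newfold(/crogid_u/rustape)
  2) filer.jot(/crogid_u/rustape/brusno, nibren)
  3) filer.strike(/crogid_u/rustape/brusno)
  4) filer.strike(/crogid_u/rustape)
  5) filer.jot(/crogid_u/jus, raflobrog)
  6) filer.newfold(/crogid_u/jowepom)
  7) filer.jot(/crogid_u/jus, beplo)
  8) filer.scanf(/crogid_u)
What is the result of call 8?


Answer: [jowepom/, jus]

Derivation:
[in] filer.newfold p→/crogid_u/rustape
  ok
[in] filer.jot p→/crogid_u/rustape/brusno c→nibren
  created
[in] filer.strike p→/crogid_u/rustape/brusno
  ok
[in] filer.strike p→/crogid_u/rustape
  ok
[in] filer.jot p→/crogid_u/jus c→raflobrog
  created
[in] filer.newfold p→/crogid_u/jowepom
  ok
[in] filer.jot p→/crogid_u/jus c→beplo
  overwrote
[in] filer.scanf p→/crogid_u
  [jowepom/, jus]


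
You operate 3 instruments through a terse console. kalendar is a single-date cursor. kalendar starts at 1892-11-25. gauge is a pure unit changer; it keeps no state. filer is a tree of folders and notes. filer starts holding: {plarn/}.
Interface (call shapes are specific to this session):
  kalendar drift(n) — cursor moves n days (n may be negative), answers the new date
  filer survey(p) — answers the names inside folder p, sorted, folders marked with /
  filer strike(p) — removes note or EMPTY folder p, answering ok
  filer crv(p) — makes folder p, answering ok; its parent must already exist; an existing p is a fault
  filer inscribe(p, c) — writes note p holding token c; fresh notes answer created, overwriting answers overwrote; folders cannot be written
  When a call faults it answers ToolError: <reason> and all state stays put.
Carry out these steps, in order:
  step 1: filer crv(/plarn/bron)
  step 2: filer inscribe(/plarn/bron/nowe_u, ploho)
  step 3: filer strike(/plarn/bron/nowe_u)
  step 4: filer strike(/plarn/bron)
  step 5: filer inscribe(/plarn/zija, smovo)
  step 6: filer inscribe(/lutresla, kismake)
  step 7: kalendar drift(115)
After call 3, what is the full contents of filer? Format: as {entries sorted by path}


Answer: {plarn/, plarn/bron/}

Derivation:
;; filer crv(/plarn/bron) == ok
;; filer inscribe(/plarn/bron/nowe_u, ploho) == created
;; filer strike(/plarn/bron/nowe_u) == ok
;; filer strike(/plarn/bron) == ok
;; filer inscribe(/plarn/zija, smovo) == created
;; filer inscribe(/lutresla, kismake) == created
;; kalendar drift(115) == 1893-03-20


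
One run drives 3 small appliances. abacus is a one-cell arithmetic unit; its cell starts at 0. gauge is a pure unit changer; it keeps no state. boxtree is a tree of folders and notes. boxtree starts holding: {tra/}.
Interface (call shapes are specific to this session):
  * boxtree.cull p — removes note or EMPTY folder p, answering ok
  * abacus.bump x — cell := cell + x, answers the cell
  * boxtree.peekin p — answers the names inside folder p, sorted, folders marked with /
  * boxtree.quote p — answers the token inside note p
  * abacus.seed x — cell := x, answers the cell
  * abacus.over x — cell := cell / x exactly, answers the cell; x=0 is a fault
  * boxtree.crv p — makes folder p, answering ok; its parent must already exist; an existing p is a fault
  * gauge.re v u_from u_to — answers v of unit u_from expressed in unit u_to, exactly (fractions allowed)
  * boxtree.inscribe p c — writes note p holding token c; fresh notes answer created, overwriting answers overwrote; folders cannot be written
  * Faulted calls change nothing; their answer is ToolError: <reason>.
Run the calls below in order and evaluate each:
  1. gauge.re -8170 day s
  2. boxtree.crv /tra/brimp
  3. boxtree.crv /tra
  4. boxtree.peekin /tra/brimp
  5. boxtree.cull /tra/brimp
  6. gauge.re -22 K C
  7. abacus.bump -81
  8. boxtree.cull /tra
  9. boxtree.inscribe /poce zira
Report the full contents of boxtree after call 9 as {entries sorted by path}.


Then gauge.re with v=-8170, u_from=day, u_to=s, and observe -705888000.
I invoke boxtree.crv with p=/tra/brimp: ok.
Invoking boxtree.crv with p=/tra, → ToolError: exists.
I use boxtree.peekin with p=/tra/brimp, and get [].
Next I call boxtree.cull with p=/tra/brimp, which returns ok.
I call gauge.re with v=-22, u_from=K, u_to=C, → -5903/20.
Next I call abacus.bump with x=-81, yielding -81.
I invoke boxtree.cull with p=/tra, and get ok.
Then boxtree.inscribe with p=/poce, c=zira, → created.

Answer: {poce=zira}


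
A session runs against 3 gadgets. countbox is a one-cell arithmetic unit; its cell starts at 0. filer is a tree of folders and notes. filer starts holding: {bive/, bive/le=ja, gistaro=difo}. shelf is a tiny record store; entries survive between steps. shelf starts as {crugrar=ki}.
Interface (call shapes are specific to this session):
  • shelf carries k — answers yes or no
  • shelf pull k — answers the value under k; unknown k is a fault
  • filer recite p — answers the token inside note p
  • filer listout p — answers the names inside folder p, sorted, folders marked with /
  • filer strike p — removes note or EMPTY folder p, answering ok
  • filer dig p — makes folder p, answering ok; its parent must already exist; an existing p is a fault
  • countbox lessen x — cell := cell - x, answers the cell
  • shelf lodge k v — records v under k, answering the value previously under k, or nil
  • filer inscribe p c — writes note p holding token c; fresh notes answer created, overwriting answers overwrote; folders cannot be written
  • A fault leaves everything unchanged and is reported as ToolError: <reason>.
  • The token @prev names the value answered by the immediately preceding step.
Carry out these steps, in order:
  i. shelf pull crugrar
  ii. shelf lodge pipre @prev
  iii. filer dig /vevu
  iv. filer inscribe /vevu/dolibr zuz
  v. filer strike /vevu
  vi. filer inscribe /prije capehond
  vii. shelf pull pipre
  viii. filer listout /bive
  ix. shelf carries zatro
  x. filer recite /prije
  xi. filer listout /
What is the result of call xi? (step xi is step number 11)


Answer: [bive/, gistaro, prije, vevu/]

Derivation:
==> shelf pull(k=crugrar)
<== ki
==> shelf lodge(k=pipre, v=@prev)
<== nil
==> filer dig(p=/vevu)
<== ok
==> filer inscribe(p=/vevu/dolibr, c=zuz)
<== created
==> filer strike(p=/vevu)
<== ToolError: not empty
==> filer inscribe(p=/prije, c=capehond)
<== created
==> shelf pull(k=pipre)
<== ki
==> filer listout(p=/bive)
<== [le]
==> shelf carries(k=zatro)
<== no
==> filer recite(p=/prije)
<== capehond
==> filer listout(p=/)
<== [bive/, gistaro, prije, vevu/]


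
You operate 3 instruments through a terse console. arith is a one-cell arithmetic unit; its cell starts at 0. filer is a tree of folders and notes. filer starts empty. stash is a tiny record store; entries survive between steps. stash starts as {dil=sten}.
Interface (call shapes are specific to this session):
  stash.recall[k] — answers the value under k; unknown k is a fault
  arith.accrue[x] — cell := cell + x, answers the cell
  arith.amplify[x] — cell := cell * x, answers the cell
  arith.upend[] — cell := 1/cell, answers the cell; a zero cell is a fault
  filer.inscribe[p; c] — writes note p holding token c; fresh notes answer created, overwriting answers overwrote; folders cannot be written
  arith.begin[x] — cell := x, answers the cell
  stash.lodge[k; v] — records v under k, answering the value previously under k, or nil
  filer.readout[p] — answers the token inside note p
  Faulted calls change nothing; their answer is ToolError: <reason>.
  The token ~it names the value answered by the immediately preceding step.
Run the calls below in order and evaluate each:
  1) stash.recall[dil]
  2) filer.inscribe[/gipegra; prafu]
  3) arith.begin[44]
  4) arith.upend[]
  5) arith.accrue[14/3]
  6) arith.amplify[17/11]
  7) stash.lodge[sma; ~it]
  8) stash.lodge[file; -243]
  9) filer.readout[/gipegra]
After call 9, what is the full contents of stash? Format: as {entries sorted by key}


Answer: {dil=sten, file=-243, sma=10523/1452}

Derivation:
==> stash.recall(k=dil)
<== sten
==> filer.inscribe(p=/gipegra, c=prafu)
<== created
==> arith.begin(x=44)
<== 44
==> arith.upend()
<== 1/44
==> arith.accrue(x=14/3)
<== 619/132
==> arith.amplify(x=17/11)
<== 10523/1452
==> stash.lodge(k=sma, v=~it)
<== nil
==> stash.lodge(k=file, v=-243)
<== nil
==> filer.readout(p=/gipegra)
<== prafu


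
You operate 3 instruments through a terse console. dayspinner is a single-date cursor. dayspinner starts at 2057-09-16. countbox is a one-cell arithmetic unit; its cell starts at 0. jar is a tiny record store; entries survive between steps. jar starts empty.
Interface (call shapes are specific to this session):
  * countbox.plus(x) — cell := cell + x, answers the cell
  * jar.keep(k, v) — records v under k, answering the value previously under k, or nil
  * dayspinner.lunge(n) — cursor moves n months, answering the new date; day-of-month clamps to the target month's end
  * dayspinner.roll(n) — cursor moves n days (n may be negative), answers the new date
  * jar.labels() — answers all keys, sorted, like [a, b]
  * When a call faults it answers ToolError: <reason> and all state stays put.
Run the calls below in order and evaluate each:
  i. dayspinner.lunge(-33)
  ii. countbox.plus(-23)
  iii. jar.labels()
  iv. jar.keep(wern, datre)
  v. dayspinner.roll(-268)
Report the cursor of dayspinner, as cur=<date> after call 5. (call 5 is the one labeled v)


Answer: cur=2054-03-23

Derivation:
>> dayspinner.lunge(n='-33')
<< 2054-12-16
>> countbox.plus(x='-23')
<< -23
>> jar.labels()
<< []
>> jar.keep(k='wern', v='datre')
<< nil
>> dayspinner.roll(n='-268')
<< 2054-03-23


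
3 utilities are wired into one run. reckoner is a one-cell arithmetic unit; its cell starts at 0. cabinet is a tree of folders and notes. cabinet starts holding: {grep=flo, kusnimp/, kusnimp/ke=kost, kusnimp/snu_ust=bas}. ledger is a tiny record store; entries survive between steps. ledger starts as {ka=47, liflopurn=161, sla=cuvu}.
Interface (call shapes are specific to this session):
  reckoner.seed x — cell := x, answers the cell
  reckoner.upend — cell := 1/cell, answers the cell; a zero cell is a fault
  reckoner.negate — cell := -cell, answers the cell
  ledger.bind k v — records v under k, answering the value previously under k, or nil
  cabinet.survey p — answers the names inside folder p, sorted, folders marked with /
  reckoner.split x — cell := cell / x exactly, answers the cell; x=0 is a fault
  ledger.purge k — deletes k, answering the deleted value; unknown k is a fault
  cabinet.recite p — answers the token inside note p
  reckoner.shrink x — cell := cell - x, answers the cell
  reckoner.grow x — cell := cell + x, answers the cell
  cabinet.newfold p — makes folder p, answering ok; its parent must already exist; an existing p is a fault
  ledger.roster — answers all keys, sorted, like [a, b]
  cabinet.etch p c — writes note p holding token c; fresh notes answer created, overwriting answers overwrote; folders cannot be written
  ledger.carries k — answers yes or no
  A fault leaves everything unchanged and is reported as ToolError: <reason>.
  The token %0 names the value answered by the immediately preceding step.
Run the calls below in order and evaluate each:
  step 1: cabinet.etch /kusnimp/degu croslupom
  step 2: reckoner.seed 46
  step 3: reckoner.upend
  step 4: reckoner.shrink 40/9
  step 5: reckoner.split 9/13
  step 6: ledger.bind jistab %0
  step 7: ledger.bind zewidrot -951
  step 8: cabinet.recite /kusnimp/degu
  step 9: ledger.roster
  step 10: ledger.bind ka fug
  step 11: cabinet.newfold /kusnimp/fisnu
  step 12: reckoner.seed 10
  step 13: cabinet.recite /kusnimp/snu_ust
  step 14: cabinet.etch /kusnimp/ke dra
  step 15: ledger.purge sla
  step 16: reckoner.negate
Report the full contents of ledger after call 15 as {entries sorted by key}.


Answer: {jistab=-23803/3726, ka=fug, liflopurn=161, zewidrot=-951}

Derivation:
-- 1. cabinet.etch(p='/kusnimp/degu', c='croslupom') -> created
-- 2. reckoner.seed(x='46') -> 46
-- 3. reckoner.upend() -> 1/46
-- 4. reckoner.shrink(x='40/9') -> -1831/414
-- 5. reckoner.split(x='9/13') -> -23803/3726
-- 6. ledger.bind(k='jistab', v='%0') -> nil
-- 7. ledger.bind(k='zewidrot', v='-951') -> nil
-- 8. cabinet.recite(p='/kusnimp/degu') -> croslupom
-- 9. ledger.roster() -> [jistab, ka, liflopurn, sla, zewidrot]
-- 10. ledger.bind(k='ka', v='fug') -> 47
-- 11. cabinet.newfold(p='/kusnimp/fisnu') -> ok
-- 12. reckoner.seed(x='10') -> 10
-- 13. cabinet.recite(p='/kusnimp/snu_ust') -> bas
-- 14. cabinet.etch(p='/kusnimp/ke', c='dra') -> overwrote
-- 15. ledger.purge(k='sla') -> cuvu
-- 16. reckoner.negate() -> -10


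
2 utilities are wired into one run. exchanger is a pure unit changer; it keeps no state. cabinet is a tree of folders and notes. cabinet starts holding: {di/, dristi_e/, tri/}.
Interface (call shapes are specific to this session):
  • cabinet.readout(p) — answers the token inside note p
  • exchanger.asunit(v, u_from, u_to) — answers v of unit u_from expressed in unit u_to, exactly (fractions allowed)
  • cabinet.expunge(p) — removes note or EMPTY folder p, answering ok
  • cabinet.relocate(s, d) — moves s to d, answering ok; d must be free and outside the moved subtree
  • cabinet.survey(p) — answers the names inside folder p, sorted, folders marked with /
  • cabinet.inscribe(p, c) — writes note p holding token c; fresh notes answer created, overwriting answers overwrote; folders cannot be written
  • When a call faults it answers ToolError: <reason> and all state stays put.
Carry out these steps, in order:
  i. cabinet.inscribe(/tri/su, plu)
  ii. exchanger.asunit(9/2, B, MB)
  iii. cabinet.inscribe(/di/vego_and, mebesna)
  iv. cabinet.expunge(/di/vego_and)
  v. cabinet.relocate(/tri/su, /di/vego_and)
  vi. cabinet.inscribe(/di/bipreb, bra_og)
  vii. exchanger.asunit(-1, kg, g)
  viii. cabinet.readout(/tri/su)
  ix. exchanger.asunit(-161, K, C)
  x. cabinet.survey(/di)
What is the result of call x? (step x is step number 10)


I invoke cabinet.inscribe passing /tri/su, plu, and see created.
I use exchanger.asunit passing 9/2, B, MB, — result: 9/2000000.
Next I call cabinet.inscribe passing /di/vego_and, mebesna, and observe created.
Invoking cabinet.expunge passing /di/vego_and, and get ok.
Using cabinet.relocate passing /tri/su, /di/vego_and, — result: ok.
I try cabinet.inscribe passing /di/bipreb, bra_og, yielding created.
Using exchanger.asunit passing -1, kg, g, giving -1000.
Now I run cabinet.readout passing /tri/su, and observe ToolError: not found.
I call exchanger.asunit passing -161, K, C, which returns -8683/20.
I use cabinet.survey passing /di, and see [bipreb, vego_and].

Answer: [bipreb, vego_and]


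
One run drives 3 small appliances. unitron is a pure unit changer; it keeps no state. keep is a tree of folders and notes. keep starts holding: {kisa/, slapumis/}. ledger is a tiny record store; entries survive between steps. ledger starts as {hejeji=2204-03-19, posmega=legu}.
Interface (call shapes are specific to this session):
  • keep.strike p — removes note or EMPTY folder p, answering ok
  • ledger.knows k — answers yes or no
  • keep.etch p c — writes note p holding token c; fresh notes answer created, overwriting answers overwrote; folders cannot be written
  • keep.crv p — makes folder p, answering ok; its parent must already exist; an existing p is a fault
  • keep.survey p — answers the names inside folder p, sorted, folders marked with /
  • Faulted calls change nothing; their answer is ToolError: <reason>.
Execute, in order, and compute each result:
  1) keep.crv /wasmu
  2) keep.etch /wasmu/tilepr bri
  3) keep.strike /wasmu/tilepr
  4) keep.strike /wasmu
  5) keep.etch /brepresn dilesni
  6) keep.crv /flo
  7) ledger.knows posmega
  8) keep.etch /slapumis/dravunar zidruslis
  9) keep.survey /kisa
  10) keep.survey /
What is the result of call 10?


-- 1. crv(p: /wasmu) : ok
-- 2. etch(p: /wasmu/tilepr, c: bri) : created
-- 3. strike(p: /wasmu/tilepr) : ok
-- 4. strike(p: /wasmu) : ok
-- 5. etch(p: /brepresn, c: dilesni) : created
-- 6. crv(p: /flo) : ok
-- 7. knows(k: posmega) : yes
-- 8. etch(p: /slapumis/dravunar, c: zidruslis) : created
-- 9. survey(p: /kisa) : []
-- 10. survey(p: /) : [brepresn, flo/, kisa/, slapumis/]

Answer: [brepresn, flo/, kisa/, slapumis/]


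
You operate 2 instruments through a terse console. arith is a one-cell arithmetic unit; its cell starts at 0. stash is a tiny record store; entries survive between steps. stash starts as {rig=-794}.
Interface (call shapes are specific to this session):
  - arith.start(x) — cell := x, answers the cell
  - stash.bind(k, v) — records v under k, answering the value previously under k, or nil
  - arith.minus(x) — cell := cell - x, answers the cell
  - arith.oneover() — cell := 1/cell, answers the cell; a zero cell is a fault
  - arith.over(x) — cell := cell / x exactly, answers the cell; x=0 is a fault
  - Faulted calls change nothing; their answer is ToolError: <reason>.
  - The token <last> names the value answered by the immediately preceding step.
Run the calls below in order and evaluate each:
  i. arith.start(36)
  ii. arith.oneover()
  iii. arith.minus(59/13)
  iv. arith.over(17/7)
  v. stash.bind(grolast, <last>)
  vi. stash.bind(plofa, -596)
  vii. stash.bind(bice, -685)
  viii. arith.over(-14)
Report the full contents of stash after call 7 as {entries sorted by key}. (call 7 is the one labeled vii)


Answer: {bice=-685, grolast=-14777/7956, plofa=-596, rig=-794}

Derivation:
~$ arith.start 36
:: 36
~$ arith.oneover
:: 1/36
~$ arith.minus 59/13
:: -2111/468
~$ arith.over 17/7
:: -14777/7956
~$ stash.bind grolast <last>
:: nil
~$ stash.bind plofa -596
:: nil
~$ stash.bind bice -685
:: nil
~$ arith.over -14
:: 2111/15912


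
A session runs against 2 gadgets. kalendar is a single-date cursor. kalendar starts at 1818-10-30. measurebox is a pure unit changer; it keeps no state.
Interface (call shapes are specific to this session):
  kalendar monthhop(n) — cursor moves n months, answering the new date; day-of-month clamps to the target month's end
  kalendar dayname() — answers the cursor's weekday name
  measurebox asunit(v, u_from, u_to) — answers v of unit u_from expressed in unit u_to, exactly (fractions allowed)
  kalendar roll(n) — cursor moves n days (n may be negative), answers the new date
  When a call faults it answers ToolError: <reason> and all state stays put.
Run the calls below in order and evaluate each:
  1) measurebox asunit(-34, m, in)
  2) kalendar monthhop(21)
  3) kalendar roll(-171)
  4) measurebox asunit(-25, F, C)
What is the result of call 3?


>>> measurebox asunit v=-34 u_from=m u_to=in
:: -170000/127
>>> kalendar monthhop n=21
:: 1820-07-30
>>> kalendar roll n=-171
:: 1820-02-10
>>> measurebox asunit v=-25 u_from=F u_to=C
:: -95/3

Answer: 1820-02-10


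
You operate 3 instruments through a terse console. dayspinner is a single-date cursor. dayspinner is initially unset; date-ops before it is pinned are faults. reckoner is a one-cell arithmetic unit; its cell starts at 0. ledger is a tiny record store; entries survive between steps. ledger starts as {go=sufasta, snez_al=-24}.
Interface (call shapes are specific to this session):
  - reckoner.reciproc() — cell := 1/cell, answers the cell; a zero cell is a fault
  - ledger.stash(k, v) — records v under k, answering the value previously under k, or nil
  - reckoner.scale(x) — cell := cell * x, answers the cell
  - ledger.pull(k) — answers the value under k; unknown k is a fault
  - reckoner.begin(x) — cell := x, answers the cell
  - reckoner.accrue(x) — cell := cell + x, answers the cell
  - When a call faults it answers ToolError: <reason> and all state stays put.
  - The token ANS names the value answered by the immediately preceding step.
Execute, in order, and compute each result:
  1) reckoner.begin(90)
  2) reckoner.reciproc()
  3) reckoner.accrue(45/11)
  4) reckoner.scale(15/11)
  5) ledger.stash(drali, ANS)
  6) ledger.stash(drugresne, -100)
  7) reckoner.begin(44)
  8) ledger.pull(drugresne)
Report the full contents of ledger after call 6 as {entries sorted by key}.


Answer: {drali=4061/726, drugresne=-100, go=sufasta, snez_al=-24}

Derivation:
~$ begin x='90'
:: 90
~$ reciproc
:: 1/90
~$ accrue x='45/11'
:: 4061/990
~$ scale x='15/11'
:: 4061/726
~$ stash k='drali' v='ANS'
:: nil
~$ stash k='drugresne' v='-100'
:: nil
~$ begin x='44'
:: 44
~$ pull k='drugresne'
:: -100


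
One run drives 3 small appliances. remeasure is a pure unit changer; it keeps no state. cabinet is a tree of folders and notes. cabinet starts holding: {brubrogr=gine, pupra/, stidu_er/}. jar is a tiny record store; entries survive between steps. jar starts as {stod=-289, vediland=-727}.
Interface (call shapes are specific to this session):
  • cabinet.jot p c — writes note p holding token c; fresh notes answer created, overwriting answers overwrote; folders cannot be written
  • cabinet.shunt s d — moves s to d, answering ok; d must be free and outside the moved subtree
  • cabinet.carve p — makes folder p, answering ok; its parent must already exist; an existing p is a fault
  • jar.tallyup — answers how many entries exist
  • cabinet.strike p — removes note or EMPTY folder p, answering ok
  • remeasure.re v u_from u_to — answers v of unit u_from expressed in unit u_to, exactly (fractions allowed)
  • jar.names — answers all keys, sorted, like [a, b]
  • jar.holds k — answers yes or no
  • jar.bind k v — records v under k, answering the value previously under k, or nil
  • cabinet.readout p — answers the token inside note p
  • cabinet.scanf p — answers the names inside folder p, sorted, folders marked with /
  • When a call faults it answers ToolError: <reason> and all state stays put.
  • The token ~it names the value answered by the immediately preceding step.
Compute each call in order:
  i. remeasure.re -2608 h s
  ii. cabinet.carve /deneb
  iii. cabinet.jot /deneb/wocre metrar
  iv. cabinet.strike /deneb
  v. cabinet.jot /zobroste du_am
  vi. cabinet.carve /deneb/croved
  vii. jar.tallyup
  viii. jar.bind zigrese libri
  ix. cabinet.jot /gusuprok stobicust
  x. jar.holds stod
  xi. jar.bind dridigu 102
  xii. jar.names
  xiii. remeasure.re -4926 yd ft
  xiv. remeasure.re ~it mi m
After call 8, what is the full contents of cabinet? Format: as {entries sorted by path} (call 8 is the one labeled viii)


Using remeasure.re(-2608, h, s), yielding -9388800.
Next I call cabinet.carve(/deneb): ok.
I try cabinet.jot(/deneb/wocre, metrar), which returns created.
Invoking cabinet.strike(/deneb), and observe ToolError: not empty.
Now I run cabinet.jot(/zobroste, du_am), and see created.
Now I run cabinet.carve(/deneb/croved), and observe ok.
I call jar.tallyup(), and observe 2.
Then jar.bind(zigrese, libri), yielding nil.
Now I run cabinet.jot(/gusuprok, stobicust), → created.
I run jar.holds(stod), and get yes.
I use jar.bind(dridigu, 102), — result: nil.
Next I call jar.names, and see [dridigu, stod, vediland, zigrese].
Next I call remeasure.re(-4926, yd, ft), which returns -14778.
Now I run remeasure.re(~it, mi, m), and observe -2972860704/125.

Answer: {brubrogr=gine, deneb/, deneb/croved/, deneb/wocre=metrar, pupra/, stidu_er/, zobroste=du_am}


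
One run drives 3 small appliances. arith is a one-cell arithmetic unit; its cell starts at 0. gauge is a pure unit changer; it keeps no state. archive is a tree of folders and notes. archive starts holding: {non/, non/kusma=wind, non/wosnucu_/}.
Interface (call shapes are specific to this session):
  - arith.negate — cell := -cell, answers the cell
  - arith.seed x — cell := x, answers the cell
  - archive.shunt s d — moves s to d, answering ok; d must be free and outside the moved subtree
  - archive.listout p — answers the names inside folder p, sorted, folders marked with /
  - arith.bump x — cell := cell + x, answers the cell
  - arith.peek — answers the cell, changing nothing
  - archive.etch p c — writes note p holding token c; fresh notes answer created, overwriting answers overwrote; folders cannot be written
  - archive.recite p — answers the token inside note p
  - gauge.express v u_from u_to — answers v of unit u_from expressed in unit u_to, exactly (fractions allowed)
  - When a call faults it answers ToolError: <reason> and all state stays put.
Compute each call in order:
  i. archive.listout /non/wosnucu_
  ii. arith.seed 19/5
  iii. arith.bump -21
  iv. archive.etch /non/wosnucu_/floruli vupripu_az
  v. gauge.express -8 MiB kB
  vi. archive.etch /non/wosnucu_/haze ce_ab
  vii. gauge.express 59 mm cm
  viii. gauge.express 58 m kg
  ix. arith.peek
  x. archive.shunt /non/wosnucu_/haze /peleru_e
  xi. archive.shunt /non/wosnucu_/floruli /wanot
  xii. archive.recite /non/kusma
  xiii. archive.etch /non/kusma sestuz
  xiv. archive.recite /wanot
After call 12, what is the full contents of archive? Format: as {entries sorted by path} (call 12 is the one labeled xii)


Answer: {non/, non/kusma=wind, non/wosnucu_/, peleru_e=ce_ab, wanot=vupripu_az}

Derivation:
// 1. listout(p: /non/wosnucu_) => []
// 2. seed(x: 19/5) => 19/5
// 3. bump(x: -21) => -86/5
// 4. etch(p: /non/wosnucu_/floruli, c: vupripu_az) => created
// 5. express(v: -8, u_from: MiB, u_to: kB) => -1048576/125
// 6. etch(p: /non/wosnucu_/haze, c: ce_ab) => created
// 7. express(v: 59, u_from: mm, u_to: cm) => 59/10
// 8. express(v: 58, u_from: m, u_to: kg) => ToolError: incompatible units
// 9. peek() => -86/5
// 10. shunt(s: /non/wosnucu_/haze, d: /peleru_e) => ok
// 11. shunt(s: /non/wosnucu_/floruli, d: /wanot) => ok
// 12. recite(p: /non/kusma) => wind
// 13. etch(p: /non/kusma, c: sestuz) => overwrote
// 14. recite(p: /wanot) => vupripu_az


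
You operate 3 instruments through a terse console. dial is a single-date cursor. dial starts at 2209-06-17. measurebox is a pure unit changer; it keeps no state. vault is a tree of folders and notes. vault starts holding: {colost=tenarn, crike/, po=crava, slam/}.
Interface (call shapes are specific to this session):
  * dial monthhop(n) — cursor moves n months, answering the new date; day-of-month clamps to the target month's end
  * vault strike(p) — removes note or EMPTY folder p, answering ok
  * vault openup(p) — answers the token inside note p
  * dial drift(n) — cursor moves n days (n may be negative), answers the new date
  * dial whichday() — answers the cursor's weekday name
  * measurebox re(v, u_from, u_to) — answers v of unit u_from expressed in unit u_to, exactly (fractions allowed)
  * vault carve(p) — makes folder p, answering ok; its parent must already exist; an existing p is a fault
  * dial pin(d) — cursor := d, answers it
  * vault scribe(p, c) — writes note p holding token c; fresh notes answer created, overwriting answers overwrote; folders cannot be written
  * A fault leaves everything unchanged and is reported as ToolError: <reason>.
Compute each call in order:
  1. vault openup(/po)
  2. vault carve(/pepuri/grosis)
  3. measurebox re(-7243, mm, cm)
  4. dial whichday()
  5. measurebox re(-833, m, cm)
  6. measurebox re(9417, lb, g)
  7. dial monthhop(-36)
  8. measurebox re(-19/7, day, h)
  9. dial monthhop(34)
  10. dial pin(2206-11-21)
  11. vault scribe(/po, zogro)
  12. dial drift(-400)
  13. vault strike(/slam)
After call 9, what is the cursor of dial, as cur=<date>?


Answer: cur=2209-04-17

Derivation:
>> vault openup(p=/po)
<< crava
>> vault carve(p=/pepuri/grosis)
<< ToolError: no parent
>> measurebox re(v=-7243, u_from=mm, u_to=cm)
<< -7243/10
>> dial whichday()
<< Saturday
>> measurebox re(v=-833, u_from=m, u_to=cm)
<< -83300
>> measurebox re(v=9417, u_from=lb, u_to=g)
<< 427147934829/100000
>> dial monthhop(n=-36)
<< 2206-06-17
>> measurebox re(v=-19/7, u_from=day, u_to=h)
<< -456/7
>> dial monthhop(n=34)
<< 2209-04-17
>> dial pin(d=2206-11-21)
<< 2206-11-21
>> vault scribe(p=/po, c=zogro)
<< overwrote
>> dial drift(n=-400)
<< 2205-10-17
>> vault strike(p=/slam)
<< ok


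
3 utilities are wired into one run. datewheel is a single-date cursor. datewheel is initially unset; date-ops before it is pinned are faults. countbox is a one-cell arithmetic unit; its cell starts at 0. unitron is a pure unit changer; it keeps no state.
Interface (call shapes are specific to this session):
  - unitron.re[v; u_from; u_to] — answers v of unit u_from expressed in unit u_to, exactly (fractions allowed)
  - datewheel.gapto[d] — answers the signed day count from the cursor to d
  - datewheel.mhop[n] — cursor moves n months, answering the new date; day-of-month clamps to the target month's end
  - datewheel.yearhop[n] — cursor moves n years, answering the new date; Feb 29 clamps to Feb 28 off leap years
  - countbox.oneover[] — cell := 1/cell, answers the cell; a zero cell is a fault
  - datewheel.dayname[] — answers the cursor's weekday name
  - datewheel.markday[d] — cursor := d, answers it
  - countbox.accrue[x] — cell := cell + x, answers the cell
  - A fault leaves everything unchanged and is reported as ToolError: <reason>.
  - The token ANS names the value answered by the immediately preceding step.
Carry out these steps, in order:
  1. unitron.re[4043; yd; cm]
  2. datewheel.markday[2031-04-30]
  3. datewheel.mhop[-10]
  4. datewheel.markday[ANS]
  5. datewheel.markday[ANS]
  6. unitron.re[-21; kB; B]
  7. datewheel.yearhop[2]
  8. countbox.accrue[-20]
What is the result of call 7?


Answer: 2032-06-30

Derivation:
-> unitron.re(v: 4043, u_from: yd, u_to: cm)
<- 9242298/25
-> datewheel.markday(d: 2031-04-30)
<- 2031-04-30
-> datewheel.mhop(n: -10)
<- 2030-06-30
-> datewheel.markday(d: ANS)
<- 2030-06-30
-> datewheel.markday(d: ANS)
<- 2030-06-30
-> unitron.re(v: -21, u_from: kB, u_to: B)
<- -21000
-> datewheel.yearhop(n: 2)
<- 2032-06-30
-> countbox.accrue(x: -20)
<- -20


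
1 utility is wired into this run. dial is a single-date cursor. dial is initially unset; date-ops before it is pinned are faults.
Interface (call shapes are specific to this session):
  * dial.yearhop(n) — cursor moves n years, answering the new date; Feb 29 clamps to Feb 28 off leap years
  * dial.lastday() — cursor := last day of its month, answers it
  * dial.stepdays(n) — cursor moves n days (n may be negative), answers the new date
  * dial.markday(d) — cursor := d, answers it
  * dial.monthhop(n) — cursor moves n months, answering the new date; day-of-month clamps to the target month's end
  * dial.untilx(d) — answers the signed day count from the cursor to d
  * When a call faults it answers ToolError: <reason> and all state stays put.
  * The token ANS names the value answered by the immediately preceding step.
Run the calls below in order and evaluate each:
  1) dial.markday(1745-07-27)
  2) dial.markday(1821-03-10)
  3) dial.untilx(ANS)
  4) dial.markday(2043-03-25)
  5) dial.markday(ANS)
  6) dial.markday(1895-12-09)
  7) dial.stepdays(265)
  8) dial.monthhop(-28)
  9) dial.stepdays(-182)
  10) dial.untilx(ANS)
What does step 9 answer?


Now I run dial.markday on d=1745-07-27: 1745-07-27.
Then dial.markday on d=1821-03-10, and see 1821-03-10.
I use dial.untilx on d=ANS, giving 0.
I run dial.markday on d=2043-03-25, → 2043-03-25.
Next I call dial.markday on d=ANS, giving 2043-03-25.
Invoking dial.markday on d=1895-12-09, and get 1895-12-09.
Next I call dial.stepdays on n=265, and see 1896-08-30.
I try dial.monthhop on n=-28, yielding 1894-04-30.
Using dial.stepdays on n=-182, giving 1893-10-30.
I call dial.untilx on d=ANS, and see 0.

Answer: 1893-10-30


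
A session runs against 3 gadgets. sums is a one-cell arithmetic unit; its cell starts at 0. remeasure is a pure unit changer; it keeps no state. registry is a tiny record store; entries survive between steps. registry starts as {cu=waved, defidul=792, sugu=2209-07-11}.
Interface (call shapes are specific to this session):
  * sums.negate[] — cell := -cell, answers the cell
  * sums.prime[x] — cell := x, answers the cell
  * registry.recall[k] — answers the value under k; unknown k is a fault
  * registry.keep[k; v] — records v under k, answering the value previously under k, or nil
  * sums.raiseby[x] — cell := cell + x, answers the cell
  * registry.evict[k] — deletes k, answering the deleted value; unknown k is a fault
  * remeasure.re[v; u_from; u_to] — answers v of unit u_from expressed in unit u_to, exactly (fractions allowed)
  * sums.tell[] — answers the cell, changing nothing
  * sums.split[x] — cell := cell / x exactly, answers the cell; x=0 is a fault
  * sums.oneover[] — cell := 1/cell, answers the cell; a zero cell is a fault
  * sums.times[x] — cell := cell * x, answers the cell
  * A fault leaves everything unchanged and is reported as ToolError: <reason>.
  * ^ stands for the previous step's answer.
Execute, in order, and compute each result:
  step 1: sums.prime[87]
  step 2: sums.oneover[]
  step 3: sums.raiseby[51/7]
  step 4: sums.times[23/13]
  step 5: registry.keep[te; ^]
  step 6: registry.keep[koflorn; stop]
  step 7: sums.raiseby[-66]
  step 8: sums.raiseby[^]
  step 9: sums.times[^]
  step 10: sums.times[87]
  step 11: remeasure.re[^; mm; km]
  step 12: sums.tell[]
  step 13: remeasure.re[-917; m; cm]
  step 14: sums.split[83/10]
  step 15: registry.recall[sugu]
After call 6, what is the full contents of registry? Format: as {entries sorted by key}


Step: prime[x: 87]
Result: 87
Step: oneover[]
Result: 1/87
Step: raiseby[x: 51/7]
Result: 4444/609
Step: times[x: 23/13]
Result: 102212/7917
Step: keep[k: te; v: ^]
Result: nil
Step: keep[k: koflorn; v: stop]
Result: nil
Step: raiseby[x: -66]
Result: -420310/7917
Step: raiseby[x: ^]
Result: -840620/7917
Step: times[x: ^]
Result: 706641984400/62678889
Step: times[x: 87]
Result: 706641984400/720447
Step: re[v: ^; u_from: mm; u_to: km]
Result: 1766604961/1801117500
Step: tell[]
Result: 706641984400/720447
Step: re[v: -917; u_from: m; u_to: cm]
Result: -91700
Step: split[x: 83/10]
Result: 7066419844000/59797101
Step: recall[k: sugu]
Result: 2209-07-11

Answer: {cu=waved, defidul=792, koflorn=stop, sugu=2209-07-11, te=102212/7917}
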